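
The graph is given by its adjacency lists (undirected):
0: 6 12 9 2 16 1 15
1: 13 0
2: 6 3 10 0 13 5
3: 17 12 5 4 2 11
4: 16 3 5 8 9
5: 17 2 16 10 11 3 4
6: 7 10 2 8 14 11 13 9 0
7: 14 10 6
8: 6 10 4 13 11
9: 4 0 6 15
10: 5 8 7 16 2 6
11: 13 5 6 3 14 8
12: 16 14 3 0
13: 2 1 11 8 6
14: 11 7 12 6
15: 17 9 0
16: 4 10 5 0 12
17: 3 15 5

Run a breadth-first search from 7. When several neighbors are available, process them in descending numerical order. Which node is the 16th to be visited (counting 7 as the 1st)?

17

Visit 7; enqueue 14, 10, 6 → queue [14, 10, 6]
Visit 14; enqueue 12, 11 → queue [10, 6, 12, 11]
Visit 10; enqueue 16, 8, 5, 2 → queue [6, 12, 11, 16, 8, 5, 2]
Visit 6; enqueue 13, 9, 0 → queue [12, 11, 16, 8, 5, 2, 13, 9, 0]
Visit 12; enqueue 3 → queue [11, 16, 8, 5, 2, 13, 9, 0, 3]
Visit 11 → queue [16, 8, 5, 2, 13, 9, 0, 3]
Visit 16; enqueue 4 → queue [8, 5, 2, 13, 9, 0, 3, 4]
Visit 8 → queue [5, 2, 13, 9, 0, 3, 4]
Visit 5; enqueue 17 → queue [2, 13, 9, 0, 3, 4, 17]
Visit 2 → queue [13, 9, 0, 3, 4, 17]
Visit 13; enqueue 1 → queue [9, 0, 3, 4, 17, 1]
Visit 9; enqueue 15 → queue [0, 3, 4, 17, 1, 15]
Visit 0 → queue [3, 4, 17, 1, 15]
Visit 3 → queue [4, 17, 1, 15]
Visit 4 → queue [17, 1, 15]
Visit 17 → queue [1, 15]
Visit 1 → queue [15]
Visit 15 → queue []

Visit order: 7, 14, 10, 6, 12, 11, 16, 8, 5, 2, 13, 9, 0, 3, 4, 17, 1, 15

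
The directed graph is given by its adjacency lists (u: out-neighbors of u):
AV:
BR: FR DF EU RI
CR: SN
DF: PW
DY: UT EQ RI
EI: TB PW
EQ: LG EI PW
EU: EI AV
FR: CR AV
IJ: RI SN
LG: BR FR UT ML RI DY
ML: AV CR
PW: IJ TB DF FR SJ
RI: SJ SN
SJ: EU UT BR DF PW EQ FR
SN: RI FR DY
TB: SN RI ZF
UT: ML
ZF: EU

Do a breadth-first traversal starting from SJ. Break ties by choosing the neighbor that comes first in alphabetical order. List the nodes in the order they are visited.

SJ, BR, DF, EQ, EU, FR, PW, UT, RI, EI, LG, AV, CR, IJ, TB, ML, SN, DY, ZF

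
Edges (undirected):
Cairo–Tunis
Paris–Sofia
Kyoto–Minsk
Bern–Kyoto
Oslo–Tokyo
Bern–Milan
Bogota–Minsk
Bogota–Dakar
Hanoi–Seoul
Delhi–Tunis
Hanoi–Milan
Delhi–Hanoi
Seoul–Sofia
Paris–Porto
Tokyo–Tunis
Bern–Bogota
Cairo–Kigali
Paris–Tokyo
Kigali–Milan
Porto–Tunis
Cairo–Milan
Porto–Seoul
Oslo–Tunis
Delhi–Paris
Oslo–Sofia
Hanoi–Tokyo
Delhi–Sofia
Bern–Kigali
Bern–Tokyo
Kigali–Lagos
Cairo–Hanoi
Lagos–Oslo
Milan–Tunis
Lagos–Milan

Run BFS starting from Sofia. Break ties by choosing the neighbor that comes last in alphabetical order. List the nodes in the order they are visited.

Visit Sofia; enqueue Seoul, Paris, Oslo, Delhi → queue [Seoul, Paris, Oslo, Delhi]
Visit Seoul; enqueue Porto, Hanoi → queue [Paris, Oslo, Delhi, Porto, Hanoi]
Visit Paris; enqueue Tokyo → queue [Oslo, Delhi, Porto, Hanoi, Tokyo]
Visit Oslo; enqueue Tunis, Lagos → queue [Delhi, Porto, Hanoi, Tokyo, Tunis, Lagos]
Visit Delhi → queue [Porto, Hanoi, Tokyo, Tunis, Lagos]
Visit Porto → queue [Hanoi, Tokyo, Tunis, Lagos]
Visit Hanoi; enqueue Milan, Cairo → queue [Tokyo, Tunis, Lagos, Milan, Cairo]
Visit Tokyo; enqueue Bern → queue [Tunis, Lagos, Milan, Cairo, Bern]
Visit Tunis → queue [Lagos, Milan, Cairo, Bern]
Visit Lagos; enqueue Kigali → queue [Milan, Cairo, Bern, Kigali]
Visit Milan → queue [Cairo, Bern, Kigali]
Visit Cairo → queue [Bern, Kigali]
Visit Bern; enqueue Kyoto, Bogota → queue [Kigali, Kyoto, Bogota]
Visit Kigali → queue [Kyoto, Bogota]
Visit Kyoto; enqueue Minsk → queue [Bogota, Minsk]
Visit Bogota; enqueue Dakar → queue [Minsk, Dakar]
Visit Minsk → queue [Dakar]
Visit Dakar → queue []

Sofia → Seoul → Paris → Oslo → Delhi → Porto → Hanoi → Tokyo → Tunis → Lagos → Milan → Cairo → Bern → Kigali → Kyoto → Bogota → Minsk → Dakar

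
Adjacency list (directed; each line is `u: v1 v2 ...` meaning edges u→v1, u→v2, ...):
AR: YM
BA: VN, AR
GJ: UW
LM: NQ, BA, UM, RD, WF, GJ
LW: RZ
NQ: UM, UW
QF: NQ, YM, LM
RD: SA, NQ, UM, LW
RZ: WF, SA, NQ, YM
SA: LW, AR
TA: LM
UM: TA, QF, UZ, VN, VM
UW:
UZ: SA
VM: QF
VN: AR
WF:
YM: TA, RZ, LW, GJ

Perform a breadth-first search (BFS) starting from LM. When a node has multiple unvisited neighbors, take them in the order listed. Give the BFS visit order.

Visit LM; enqueue NQ, BA, UM, RD, WF, GJ → queue [NQ, BA, UM, RD, WF, GJ]
Visit NQ; enqueue UW → queue [BA, UM, RD, WF, GJ, UW]
Visit BA; enqueue VN, AR → queue [UM, RD, WF, GJ, UW, VN, AR]
Visit UM; enqueue TA, QF, UZ, VM → queue [RD, WF, GJ, UW, VN, AR, TA, QF, UZ, VM]
Visit RD; enqueue SA, LW → queue [WF, GJ, UW, VN, AR, TA, QF, UZ, VM, SA, LW]
Visit WF → queue [GJ, UW, VN, AR, TA, QF, UZ, VM, SA, LW]
Visit GJ → queue [UW, VN, AR, TA, QF, UZ, VM, SA, LW]
Visit UW → queue [VN, AR, TA, QF, UZ, VM, SA, LW]
Visit VN → queue [AR, TA, QF, UZ, VM, SA, LW]
Visit AR; enqueue YM → queue [TA, QF, UZ, VM, SA, LW, YM]
Visit TA → queue [QF, UZ, VM, SA, LW, YM]
Visit QF → queue [UZ, VM, SA, LW, YM]
Visit UZ → queue [VM, SA, LW, YM]
Visit VM → queue [SA, LW, YM]
Visit SA → queue [LW, YM]
Visit LW; enqueue RZ → queue [YM, RZ]
Visit YM → queue [RZ]
Visit RZ → queue []

LM, NQ, BA, UM, RD, WF, GJ, UW, VN, AR, TA, QF, UZ, VM, SA, LW, YM, RZ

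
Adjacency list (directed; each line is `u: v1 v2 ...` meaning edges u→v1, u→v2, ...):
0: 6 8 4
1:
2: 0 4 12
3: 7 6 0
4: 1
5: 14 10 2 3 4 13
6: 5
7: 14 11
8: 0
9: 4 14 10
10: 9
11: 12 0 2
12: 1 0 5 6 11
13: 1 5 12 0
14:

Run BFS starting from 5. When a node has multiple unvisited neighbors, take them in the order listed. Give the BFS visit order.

Visit 5; enqueue 14, 10, 2, 3, 4, 13 → queue [14, 10, 2, 3, 4, 13]
Visit 14 → queue [10, 2, 3, 4, 13]
Visit 10; enqueue 9 → queue [2, 3, 4, 13, 9]
Visit 2; enqueue 0, 12 → queue [3, 4, 13, 9, 0, 12]
Visit 3; enqueue 7, 6 → queue [4, 13, 9, 0, 12, 7, 6]
Visit 4; enqueue 1 → queue [13, 9, 0, 12, 7, 6, 1]
Visit 13 → queue [9, 0, 12, 7, 6, 1]
Visit 9 → queue [0, 12, 7, 6, 1]
Visit 0; enqueue 8 → queue [12, 7, 6, 1, 8]
Visit 12; enqueue 11 → queue [7, 6, 1, 8, 11]
Visit 7 → queue [6, 1, 8, 11]
Visit 6 → queue [1, 8, 11]
Visit 1 → queue [8, 11]
Visit 8 → queue [11]
Visit 11 → queue []

5 → 14 → 10 → 2 → 3 → 4 → 13 → 9 → 0 → 12 → 7 → 6 → 1 → 8 → 11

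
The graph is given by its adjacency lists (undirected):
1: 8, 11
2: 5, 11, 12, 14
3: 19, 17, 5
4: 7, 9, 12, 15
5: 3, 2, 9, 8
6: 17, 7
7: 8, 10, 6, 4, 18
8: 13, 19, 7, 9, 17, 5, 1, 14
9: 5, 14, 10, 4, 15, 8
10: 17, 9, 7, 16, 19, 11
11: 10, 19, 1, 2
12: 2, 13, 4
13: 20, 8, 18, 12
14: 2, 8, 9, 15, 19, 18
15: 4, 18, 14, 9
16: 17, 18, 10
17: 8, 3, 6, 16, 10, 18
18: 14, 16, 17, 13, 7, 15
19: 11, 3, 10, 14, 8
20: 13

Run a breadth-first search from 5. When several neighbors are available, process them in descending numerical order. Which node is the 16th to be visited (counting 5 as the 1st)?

Visit 5; enqueue 9, 8, 3, 2 → queue [9, 8, 3, 2]
Visit 9; enqueue 15, 14, 10, 4 → queue [8, 3, 2, 15, 14, 10, 4]
Visit 8; enqueue 19, 17, 13, 7, 1 → queue [3, 2, 15, 14, 10, 4, 19, 17, 13, 7, 1]
Visit 3 → queue [2, 15, 14, 10, 4, 19, 17, 13, 7, 1]
Visit 2; enqueue 12, 11 → queue [15, 14, 10, 4, 19, 17, 13, 7, 1, 12, 11]
Visit 15; enqueue 18 → queue [14, 10, 4, 19, 17, 13, 7, 1, 12, 11, 18]
Visit 14 → queue [10, 4, 19, 17, 13, 7, 1, 12, 11, 18]
Visit 10; enqueue 16 → queue [4, 19, 17, 13, 7, 1, 12, 11, 18, 16]
Visit 4 → queue [19, 17, 13, 7, 1, 12, 11, 18, 16]
Visit 19 → queue [17, 13, 7, 1, 12, 11, 18, 16]
Visit 17; enqueue 6 → queue [13, 7, 1, 12, 11, 18, 16, 6]
Visit 13; enqueue 20 → queue [7, 1, 12, 11, 18, 16, 6, 20]
Visit 7 → queue [1, 12, 11, 18, 16, 6, 20]
Visit 1 → queue [12, 11, 18, 16, 6, 20]
Visit 12 → queue [11, 18, 16, 6, 20]
Visit 11 → queue [18, 16, 6, 20]
Visit 18 → queue [16, 6, 20]
Visit 16 → queue [6, 20]
Visit 6 → queue [20]
Visit 20 → queue []

Visit order: 5, 9, 8, 3, 2, 15, 14, 10, 4, 19, 17, 13, 7, 1, 12, 11, 18, 16, 6, 20

11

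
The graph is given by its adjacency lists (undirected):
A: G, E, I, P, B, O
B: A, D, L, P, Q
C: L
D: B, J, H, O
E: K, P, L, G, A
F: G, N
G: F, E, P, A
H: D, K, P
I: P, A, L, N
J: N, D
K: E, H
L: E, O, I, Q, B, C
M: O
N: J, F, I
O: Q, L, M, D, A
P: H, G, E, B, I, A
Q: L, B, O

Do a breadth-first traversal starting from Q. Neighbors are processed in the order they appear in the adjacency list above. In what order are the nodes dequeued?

Visit Q; enqueue L, B, O → queue [L, B, O]
Visit L; enqueue E, I, C → queue [B, O, E, I, C]
Visit B; enqueue A, D, P → queue [O, E, I, C, A, D, P]
Visit O; enqueue M → queue [E, I, C, A, D, P, M]
Visit E; enqueue K, G → queue [I, C, A, D, P, M, K, G]
Visit I; enqueue N → queue [C, A, D, P, M, K, G, N]
Visit C → queue [A, D, P, M, K, G, N]
Visit A → queue [D, P, M, K, G, N]
Visit D; enqueue J, H → queue [P, M, K, G, N, J, H]
Visit P → queue [M, K, G, N, J, H]
Visit M → queue [K, G, N, J, H]
Visit K → queue [G, N, J, H]
Visit G; enqueue F → queue [N, J, H, F]
Visit N → queue [J, H, F]
Visit J → queue [H, F]
Visit H → queue [F]
Visit F → queue []

Q → L → B → O → E → I → C → A → D → P → M → K → G → N → J → H → F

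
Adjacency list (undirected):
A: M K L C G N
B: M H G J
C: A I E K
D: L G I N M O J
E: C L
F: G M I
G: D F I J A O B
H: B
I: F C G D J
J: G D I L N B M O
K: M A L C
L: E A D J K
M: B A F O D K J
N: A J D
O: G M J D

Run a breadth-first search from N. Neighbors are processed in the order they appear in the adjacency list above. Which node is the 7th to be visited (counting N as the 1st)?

Visit N; enqueue A, J, D → queue [A, J, D]
Visit A; enqueue M, K, L, C, G → queue [J, D, M, K, L, C, G]
Visit J; enqueue I, B, O → queue [D, M, K, L, C, G, I, B, O]
Visit D → queue [M, K, L, C, G, I, B, O]
Visit M; enqueue F → queue [K, L, C, G, I, B, O, F]
Visit K → queue [L, C, G, I, B, O, F]
Visit L; enqueue E → queue [C, G, I, B, O, F, E]
Visit C → queue [G, I, B, O, F, E]
Visit G → queue [I, B, O, F, E]
Visit I → queue [B, O, F, E]
Visit B; enqueue H → queue [O, F, E, H]
Visit O → queue [F, E, H]
Visit F → queue [E, H]
Visit E → queue [H]
Visit H → queue []

Visit order: N, A, J, D, M, K, L, C, G, I, B, O, F, E, H

L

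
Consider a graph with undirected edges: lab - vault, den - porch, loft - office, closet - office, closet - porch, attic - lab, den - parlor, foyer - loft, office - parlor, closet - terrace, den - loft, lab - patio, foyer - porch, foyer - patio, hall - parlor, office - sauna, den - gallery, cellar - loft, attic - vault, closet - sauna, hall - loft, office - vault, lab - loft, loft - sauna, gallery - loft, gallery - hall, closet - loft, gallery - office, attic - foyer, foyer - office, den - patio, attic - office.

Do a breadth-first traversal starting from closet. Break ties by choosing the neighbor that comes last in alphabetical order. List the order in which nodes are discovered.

closet, terrace, sauna, porch, office, loft, foyer, den, vault, parlor, gallery, attic, lab, hall, cellar, patio

Visit closet; enqueue terrace, sauna, porch, office, loft → queue [terrace, sauna, porch, office, loft]
Visit terrace → queue [sauna, porch, office, loft]
Visit sauna → queue [porch, office, loft]
Visit porch; enqueue foyer, den → queue [office, loft, foyer, den]
Visit office; enqueue vault, parlor, gallery, attic → queue [loft, foyer, den, vault, parlor, gallery, attic]
Visit loft; enqueue lab, hall, cellar → queue [foyer, den, vault, parlor, gallery, attic, lab, hall, cellar]
Visit foyer; enqueue patio → queue [den, vault, parlor, gallery, attic, lab, hall, cellar, patio]
Visit den → queue [vault, parlor, gallery, attic, lab, hall, cellar, patio]
Visit vault → queue [parlor, gallery, attic, lab, hall, cellar, patio]
Visit parlor → queue [gallery, attic, lab, hall, cellar, patio]
Visit gallery → queue [attic, lab, hall, cellar, patio]
Visit attic → queue [lab, hall, cellar, patio]
Visit lab → queue [hall, cellar, patio]
Visit hall → queue [cellar, patio]
Visit cellar → queue [patio]
Visit patio → queue []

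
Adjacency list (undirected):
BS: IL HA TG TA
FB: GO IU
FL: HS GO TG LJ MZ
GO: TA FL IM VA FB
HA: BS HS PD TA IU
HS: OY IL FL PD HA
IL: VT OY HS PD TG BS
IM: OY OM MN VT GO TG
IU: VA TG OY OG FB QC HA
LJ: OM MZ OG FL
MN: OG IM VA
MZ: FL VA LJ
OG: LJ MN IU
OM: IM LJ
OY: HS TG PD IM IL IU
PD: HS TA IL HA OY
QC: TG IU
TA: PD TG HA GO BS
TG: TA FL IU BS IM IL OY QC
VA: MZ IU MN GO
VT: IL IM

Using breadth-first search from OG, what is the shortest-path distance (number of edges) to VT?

3

Level 0: OG
Level 1: IU, LJ, MN
Level 2: FB, FL, HA, IM, MZ, OM, OY, QC, TG, VA
Level 3: BS, GO, HS, IL, PD, TA, VT
VT first appears at level 3.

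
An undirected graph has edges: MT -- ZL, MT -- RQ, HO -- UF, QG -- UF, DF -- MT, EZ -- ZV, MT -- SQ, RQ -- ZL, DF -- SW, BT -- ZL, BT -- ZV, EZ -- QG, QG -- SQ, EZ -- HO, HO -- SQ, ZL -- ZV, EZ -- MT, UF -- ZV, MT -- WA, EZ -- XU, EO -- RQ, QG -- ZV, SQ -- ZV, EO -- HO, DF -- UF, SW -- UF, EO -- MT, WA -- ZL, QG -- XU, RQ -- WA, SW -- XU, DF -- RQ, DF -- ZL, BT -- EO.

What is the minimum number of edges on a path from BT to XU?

Level 0: BT
Level 1: EO, ZL, ZV
Level 2: DF, EZ, HO, MT, QG, RQ, SQ, UF, WA
Level 3: SW, XU
XU first appears at level 3.

3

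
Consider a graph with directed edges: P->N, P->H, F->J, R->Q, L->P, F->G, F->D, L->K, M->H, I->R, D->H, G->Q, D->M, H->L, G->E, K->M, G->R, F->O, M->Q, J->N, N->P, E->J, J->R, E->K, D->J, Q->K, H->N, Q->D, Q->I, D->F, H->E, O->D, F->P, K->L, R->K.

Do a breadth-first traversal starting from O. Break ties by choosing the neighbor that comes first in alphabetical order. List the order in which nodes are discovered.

Visit O; enqueue D → queue [D]
Visit D; enqueue F, H, J, M → queue [F, H, J, M]
Visit F; enqueue G, P → queue [H, J, M, G, P]
Visit H; enqueue E, L, N → queue [J, M, G, P, E, L, N]
Visit J; enqueue R → queue [M, G, P, E, L, N, R]
Visit M; enqueue Q → queue [G, P, E, L, N, R, Q]
Visit G → queue [P, E, L, N, R, Q]
Visit P → queue [E, L, N, R, Q]
Visit E; enqueue K → queue [L, N, R, Q, K]
Visit L → queue [N, R, Q, K]
Visit N → queue [R, Q, K]
Visit R → queue [Q, K]
Visit Q; enqueue I → queue [K, I]
Visit K → queue [I]
Visit I → queue []

O D F H J M G P E L N R Q K I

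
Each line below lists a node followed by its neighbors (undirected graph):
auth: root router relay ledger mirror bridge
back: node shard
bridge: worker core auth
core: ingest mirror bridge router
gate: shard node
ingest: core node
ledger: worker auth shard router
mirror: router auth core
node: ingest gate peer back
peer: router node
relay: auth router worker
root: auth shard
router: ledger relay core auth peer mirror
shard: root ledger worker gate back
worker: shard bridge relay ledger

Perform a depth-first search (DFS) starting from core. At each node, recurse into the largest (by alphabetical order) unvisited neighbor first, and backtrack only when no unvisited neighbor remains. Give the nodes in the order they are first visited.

Visit core
core → router
router → relay
relay → worker
worker → shard
shard → root
root → auth
auth → mirror
auth → ledger
auth → bridge
shard → gate
gate → node
node → peer
node → ingest
node → back

core, router, relay, worker, shard, root, auth, mirror, ledger, bridge, gate, node, peer, ingest, back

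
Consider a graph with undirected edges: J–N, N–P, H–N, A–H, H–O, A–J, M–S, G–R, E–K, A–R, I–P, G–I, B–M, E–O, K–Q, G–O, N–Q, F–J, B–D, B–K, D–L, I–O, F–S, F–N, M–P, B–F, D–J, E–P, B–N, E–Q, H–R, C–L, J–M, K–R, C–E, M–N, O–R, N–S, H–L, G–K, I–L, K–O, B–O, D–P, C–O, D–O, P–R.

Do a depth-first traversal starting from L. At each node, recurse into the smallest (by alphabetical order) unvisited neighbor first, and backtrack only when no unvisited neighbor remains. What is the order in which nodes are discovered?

L, C, E, K, B, D, J, A, H, N, F, S, M, P, I, G, O, R, Q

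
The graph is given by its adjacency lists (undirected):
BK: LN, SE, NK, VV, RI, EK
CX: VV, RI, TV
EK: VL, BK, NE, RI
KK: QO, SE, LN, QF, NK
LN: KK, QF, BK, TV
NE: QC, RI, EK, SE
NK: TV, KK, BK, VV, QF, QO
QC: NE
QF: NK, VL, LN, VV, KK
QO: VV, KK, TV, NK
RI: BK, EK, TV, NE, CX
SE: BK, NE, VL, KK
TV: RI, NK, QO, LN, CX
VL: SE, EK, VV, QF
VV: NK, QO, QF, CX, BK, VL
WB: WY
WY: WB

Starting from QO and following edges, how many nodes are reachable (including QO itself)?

15

BFS from QO visits: QO, VV, KK, TV, NK, QF, CX, BK, VL, SE, LN, RI, EK, NE, QC
Reachable nodes: 15 of 17 total.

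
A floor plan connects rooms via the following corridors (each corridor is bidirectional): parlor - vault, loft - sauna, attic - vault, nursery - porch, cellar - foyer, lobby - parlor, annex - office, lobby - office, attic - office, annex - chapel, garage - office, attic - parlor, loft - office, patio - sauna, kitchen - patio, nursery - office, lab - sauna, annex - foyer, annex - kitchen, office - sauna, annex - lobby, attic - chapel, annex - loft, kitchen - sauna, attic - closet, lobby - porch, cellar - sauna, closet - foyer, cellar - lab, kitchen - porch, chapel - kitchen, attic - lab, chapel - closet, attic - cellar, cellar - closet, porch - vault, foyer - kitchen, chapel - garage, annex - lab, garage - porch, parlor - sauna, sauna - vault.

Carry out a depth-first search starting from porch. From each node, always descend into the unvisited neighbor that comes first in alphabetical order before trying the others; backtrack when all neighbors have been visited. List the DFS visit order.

porch -> garage -> chapel -> annex -> foyer -> cellar -> attic -> closet -> lab -> sauna -> kitchen -> patio -> loft -> office -> lobby -> parlor -> vault -> nursery

Visit porch
porch → garage
garage → chapel
chapel → annex
annex → foyer
foyer → cellar
cellar → attic
attic → closet
attic → lab
lab → sauna
sauna → kitchen
kitchen → patio
sauna → loft
loft → office
office → lobby
lobby → parlor
parlor → vault
office → nursery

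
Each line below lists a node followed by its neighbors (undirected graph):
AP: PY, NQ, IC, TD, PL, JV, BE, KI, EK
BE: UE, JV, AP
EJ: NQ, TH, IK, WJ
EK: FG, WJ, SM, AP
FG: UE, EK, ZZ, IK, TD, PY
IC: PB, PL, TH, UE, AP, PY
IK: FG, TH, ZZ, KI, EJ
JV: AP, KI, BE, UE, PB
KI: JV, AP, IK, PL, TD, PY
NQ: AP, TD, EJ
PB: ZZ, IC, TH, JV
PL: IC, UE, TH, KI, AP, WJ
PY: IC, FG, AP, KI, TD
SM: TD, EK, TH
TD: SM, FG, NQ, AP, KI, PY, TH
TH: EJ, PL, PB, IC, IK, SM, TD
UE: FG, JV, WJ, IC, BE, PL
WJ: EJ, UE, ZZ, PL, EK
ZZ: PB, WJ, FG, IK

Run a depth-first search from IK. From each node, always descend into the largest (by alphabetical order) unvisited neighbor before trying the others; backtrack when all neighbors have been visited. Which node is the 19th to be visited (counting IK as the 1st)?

BE

Visit IK
IK → ZZ
ZZ → WJ
WJ → UE
UE → PL
PL → TH
TH → TD
TD → SM
SM → EK
EK → FG
FG → PY
PY → KI
KI → JV
JV → PB
PB → IC
IC → AP
AP → NQ
NQ → EJ
AP → BE

Visit order: IK, ZZ, WJ, UE, PL, TH, TD, SM, EK, FG, PY, KI, JV, PB, IC, AP, NQ, EJ, BE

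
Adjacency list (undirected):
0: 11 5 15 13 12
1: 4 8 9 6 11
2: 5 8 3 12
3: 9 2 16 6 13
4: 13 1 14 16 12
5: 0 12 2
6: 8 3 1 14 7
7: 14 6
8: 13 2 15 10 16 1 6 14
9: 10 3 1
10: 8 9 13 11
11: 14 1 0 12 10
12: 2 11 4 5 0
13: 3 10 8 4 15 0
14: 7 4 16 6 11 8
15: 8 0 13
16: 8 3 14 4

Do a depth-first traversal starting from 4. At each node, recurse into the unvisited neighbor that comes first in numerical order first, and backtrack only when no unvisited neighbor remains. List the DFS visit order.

Visit 4
4 → 1
1 → 6
6 → 3
3 → 2
2 → 5
5 → 0
0 → 11
11 → 10
10 → 8
8 → 13
13 → 15
8 → 14
14 → 7
14 → 16
10 → 9
11 → 12

4, 1, 6, 3, 2, 5, 0, 11, 10, 8, 13, 15, 14, 7, 16, 9, 12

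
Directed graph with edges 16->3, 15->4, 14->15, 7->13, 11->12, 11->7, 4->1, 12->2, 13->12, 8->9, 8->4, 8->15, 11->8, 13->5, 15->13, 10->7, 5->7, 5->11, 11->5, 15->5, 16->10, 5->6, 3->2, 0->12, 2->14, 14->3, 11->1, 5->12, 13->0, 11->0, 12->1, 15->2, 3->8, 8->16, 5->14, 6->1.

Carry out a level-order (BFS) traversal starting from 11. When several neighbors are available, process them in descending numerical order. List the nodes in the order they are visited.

Visit 11; enqueue 12, 8, 7, 5, 1, 0 → queue [12, 8, 7, 5, 1, 0]
Visit 12; enqueue 2 → queue [8, 7, 5, 1, 0, 2]
Visit 8; enqueue 16, 15, 9, 4 → queue [7, 5, 1, 0, 2, 16, 15, 9, 4]
Visit 7; enqueue 13 → queue [5, 1, 0, 2, 16, 15, 9, 4, 13]
Visit 5; enqueue 14, 6 → queue [1, 0, 2, 16, 15, 9, 4, 13, 14, 6]
Visit 1 → queue [0, 2, 16, 15, 9, 4, 13, 14, 6]
Visit 0 → queue [2, 16, 15, 9, 4, 13, 14, 6]
Visit 2 → queue [16, 15, 9, 4, 13, 14, 6]
Visit 16; enqueue 10, 3 → queue [15, 9, 4, 13, 14, 6, 10, 3]
Visit 15 → queue [9, 4, 13, 14, 6, 10, 3]
Visit 9 → queue [4, 13, 14, 6, 10, 3]
Visit 4 → queue [13, 14, 6, 10, 3]
Visit 13 → queue [14, 6, 10, 3]
Visit 14 → queue [6, 10, 3]
Visit 6 → queue [10, 3]
Visit 10 → queue [3]
Visit 3 → queue []

11, 12, 8, 7, 5, 1, 0, 2, 16, 15, 9, 4, 13, 14, 6, 10, 3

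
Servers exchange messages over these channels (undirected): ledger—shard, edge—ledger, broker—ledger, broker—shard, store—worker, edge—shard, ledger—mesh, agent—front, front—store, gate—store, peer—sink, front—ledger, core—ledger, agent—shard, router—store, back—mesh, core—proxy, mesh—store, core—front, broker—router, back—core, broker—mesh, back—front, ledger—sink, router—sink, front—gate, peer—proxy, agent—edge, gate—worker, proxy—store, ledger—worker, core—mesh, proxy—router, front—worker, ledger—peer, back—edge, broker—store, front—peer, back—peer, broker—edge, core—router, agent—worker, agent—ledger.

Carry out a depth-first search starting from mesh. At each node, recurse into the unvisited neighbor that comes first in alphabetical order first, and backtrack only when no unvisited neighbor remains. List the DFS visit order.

mesh back core front agent edge broker ledger peer proxy router sink store gate worker shard

Visit mesh
mesh → back
back → core
core → front
front → agent
agent → edge
edge → broker
broker → ledger
ledger → peer
peer → proxy
proxy → router
router → sink
router → store
store → gate
gate → worker
ledger → shard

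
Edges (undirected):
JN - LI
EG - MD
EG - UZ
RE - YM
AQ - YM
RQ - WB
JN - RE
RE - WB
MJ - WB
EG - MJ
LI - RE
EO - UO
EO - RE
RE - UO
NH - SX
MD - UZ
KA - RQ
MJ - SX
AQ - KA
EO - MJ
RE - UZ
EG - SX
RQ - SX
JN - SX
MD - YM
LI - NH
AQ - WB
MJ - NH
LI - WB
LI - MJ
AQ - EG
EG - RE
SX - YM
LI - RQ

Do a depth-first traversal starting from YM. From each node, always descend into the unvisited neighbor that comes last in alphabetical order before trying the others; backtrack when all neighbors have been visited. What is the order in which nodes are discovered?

YM, SX, RQ, WB, RE, UZ, MD, EG, MJ, NH, LI, JN, EO, UO, AQ, KA

Visit YM
YM → SX
SX → RQ
RQ → WB
WB → RE
RE → UZ
UZ → MD
MD → EG
EG → MJ
MJ → NH
NH → LI
LI → JN
MJ → EO
EO → UO
EG → AQ
AQ → KA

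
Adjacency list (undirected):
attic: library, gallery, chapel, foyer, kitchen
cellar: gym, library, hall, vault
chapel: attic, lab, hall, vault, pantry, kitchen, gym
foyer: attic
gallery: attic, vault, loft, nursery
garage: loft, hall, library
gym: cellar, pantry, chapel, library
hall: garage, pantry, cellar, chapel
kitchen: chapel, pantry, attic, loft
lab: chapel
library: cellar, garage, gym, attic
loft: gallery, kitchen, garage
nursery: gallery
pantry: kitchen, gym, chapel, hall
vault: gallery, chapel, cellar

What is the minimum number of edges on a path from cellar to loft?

3

Level 0: cellar
Level 1: gym, hall, library, vault
Level 2: attic, chapel, gallery, garage, pantry
Level 3: foyer, kitchen, lab, loft, nursery
loft first appears at level 3.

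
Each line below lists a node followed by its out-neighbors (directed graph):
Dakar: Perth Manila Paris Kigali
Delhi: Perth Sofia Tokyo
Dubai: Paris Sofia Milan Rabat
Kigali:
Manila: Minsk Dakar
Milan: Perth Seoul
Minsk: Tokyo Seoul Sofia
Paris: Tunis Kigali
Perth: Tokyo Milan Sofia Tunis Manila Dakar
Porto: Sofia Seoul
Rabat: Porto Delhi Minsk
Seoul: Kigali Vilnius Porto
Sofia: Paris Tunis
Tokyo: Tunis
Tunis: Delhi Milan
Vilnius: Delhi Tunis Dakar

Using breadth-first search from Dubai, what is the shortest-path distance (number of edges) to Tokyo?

Level 0: Dubai
Level 1: Milan, Paris, Rabat, Sofia
Level 2: Delhi, Kigali, Minsk, Perth, Porto, Seoul, Tunis
Level 3: Dakar, Manila, Tokyo, Vilnius
Tokyo first appears at level 3.

3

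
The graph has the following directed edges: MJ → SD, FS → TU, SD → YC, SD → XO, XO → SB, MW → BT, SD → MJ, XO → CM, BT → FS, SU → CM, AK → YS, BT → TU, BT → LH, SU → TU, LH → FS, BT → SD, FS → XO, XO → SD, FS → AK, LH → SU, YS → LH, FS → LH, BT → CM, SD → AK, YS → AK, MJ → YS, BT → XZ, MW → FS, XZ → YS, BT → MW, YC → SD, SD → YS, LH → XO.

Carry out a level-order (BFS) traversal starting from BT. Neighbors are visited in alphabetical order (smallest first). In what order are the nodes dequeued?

BT -> CM -> FS -> LH -> MW -> SD -> TU -> XZ -> AK -> XO -> SU -> MJ -> YC -> YS -> SB

Visit BT; enqueue CM, FS, LH, MW, SD, TU, XZ → queue [CM, FS, LH, MW, SD, TU, XZ]
Visit CM → queue [FS, LH, MW, SD, TU, XZ]
Visit FS; enqueue AK, XO → queue [LH, MW, SD, TU, XZ, AK, XO]
Visit LH; enqueue SU → queue [MW, SD, TU, XZ, AK, XO, SU]
Visit MW → queue [SD, TU, XZ, AK, XO, SU]
Visit SD; enqueue MJ, YC, YS → queue [TU, XZ, AK, XO, SU, MJ, YC, YS]
Visit TU → queue [XZ, AK, XO, SU, MJ, YC, YS]
Visit XZ → queue [AK, XO, SU, MJ, YC, YS]
Visit AK → queue [XO, SU, MJ, YC, YS]
Visit XO; enqueue SB → queue [SU, MJ, YC, YS, SB]
Visit SU → queue [MJ, YC, YS, SB]
Visit MJ → queue [YC, YS, SB]
Visit YC → queue [YS, SB]
Visit YS → queue [SB]
Visit SB → queue []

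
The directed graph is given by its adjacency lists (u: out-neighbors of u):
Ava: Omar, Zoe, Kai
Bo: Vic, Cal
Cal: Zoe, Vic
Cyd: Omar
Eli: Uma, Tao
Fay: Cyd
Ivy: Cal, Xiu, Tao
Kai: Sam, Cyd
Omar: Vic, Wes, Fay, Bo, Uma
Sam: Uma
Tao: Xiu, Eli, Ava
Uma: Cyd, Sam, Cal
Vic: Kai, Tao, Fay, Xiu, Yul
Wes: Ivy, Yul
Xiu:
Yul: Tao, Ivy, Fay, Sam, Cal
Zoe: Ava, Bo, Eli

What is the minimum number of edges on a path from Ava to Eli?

2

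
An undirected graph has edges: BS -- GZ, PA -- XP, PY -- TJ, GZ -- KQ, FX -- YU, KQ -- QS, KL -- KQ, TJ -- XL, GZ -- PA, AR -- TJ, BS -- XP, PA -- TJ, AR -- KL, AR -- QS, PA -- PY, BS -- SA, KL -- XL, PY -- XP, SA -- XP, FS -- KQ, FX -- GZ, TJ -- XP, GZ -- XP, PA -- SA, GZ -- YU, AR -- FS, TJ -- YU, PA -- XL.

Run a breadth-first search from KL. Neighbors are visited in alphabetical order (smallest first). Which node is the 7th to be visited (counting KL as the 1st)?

TJ

Visit KL; enqueue AR, KQ, XL → queue [AR, KQ, XL]
Visit AR; enqueue FS, QS, TJ → queue [KQ, XL, FS, QS, TJ]
Visit KQ; enqueue GZ → queue [XL, FS, QS, TJ, GZ]
Visit XL; enqueue PA → queue [FS, QS, TJ, GZ, PA]
Visit FS → queue [QS, TJ, GZ, PA]
Visit QS → queue [TJ, GZ, PA]
Visit TJ; enqueue PY, XP, YU → queue [GZ, PA, PY, XP, YU]
Visit GZ; enqueue BS, FX → queue [PA, PY, XP, YU, BS, FX]
Visit PA; enqueue SA → queue [PY, XP, YU, BS, FX, SA]
Visit PY → queue [XP, YU, BS, FX, SA]
Visit XP → queue [YU, BS, FX, SA]
Visit YU → queue [BS, FX, SA]
Visit BS → queue [FX, SA]
Visit FX → queue [SA]
Visit SA → queue []

Visit order: KL, AR, KQ, XL, FS, QS, TJ, GZ, PA, PY, XP, YU, BS, FX, SA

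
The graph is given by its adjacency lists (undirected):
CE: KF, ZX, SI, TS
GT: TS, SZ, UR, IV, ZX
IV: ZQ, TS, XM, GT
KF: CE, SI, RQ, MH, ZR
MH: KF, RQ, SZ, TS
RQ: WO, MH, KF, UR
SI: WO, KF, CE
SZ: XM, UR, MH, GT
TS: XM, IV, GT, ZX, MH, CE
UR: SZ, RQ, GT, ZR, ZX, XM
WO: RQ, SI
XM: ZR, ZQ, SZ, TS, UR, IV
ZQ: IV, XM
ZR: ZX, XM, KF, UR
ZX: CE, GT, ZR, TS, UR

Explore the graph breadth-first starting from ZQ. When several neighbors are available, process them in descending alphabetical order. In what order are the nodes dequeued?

Visit ZQ; enqueue XM, IV → queue [XM, IV]
Visit XM; enqueue ZR, UR, TS, SZ → queue [IV, ZR, UR, TS, SZ]
Visit IV; enqueue GT → queue [ZR, UR, TS, SZ, GT]
Visit ZR; enqueue ZX, KF → queue [UR, TS, SZ, GT, ZX, KF]
Visit UR; enqueue RQ → queue [TS, SZ, GT, ZX, KF, RQ]
Visit TS; enqueue MH, CE → queue [SZ, GT, ZX, KF, RQ, MH, CE]
Visit SZ → queue [GT, ZX, KF, RQ, MH, CE]
Visit GT → queue [ZX, KF, RQ, MH, CE]
Visit ZX → queue [KF, RQ, MH, CE]
Visit KF; enqueue SI → queue [RQ, MH, CE, SI]
Visit RQ; enqueue WO → queue [MH, CE, SI, WO]
Visit MH → queue [CE, SI, WO]
Visit CE → queue [SI, WO]
Visit SI → queue [WO]
Visit WO → queue []

ZQ, XM, IV, ZR, UR, TS, SZ, GT, ZX, KF, RQ, MH, CE, SI, WO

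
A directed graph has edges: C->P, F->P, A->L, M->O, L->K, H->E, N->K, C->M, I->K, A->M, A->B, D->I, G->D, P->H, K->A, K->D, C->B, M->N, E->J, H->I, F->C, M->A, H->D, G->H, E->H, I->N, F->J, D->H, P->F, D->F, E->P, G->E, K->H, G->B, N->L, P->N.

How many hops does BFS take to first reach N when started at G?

Level 0: G
Level 1: B, D, E, H
Level 2: F, I, J, P
Level 3: C, K, N
Level 4: A, L, M
Level 5: O
N first appears at level 3.

3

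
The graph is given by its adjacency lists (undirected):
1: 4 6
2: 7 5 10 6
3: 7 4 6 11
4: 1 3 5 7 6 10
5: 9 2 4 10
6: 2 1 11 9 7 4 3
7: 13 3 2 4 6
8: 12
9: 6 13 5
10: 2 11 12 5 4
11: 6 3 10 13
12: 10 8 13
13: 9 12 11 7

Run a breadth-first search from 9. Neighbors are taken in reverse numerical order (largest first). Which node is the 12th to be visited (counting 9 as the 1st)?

10

Visit 9; enqueue 13, 6, 5 → queue [13, 6, 5]
Visit 13; enqueue 12, 11, 7 → queue [6, 5, 12, 11, 7]
Visit 6; enqueue 4, 3, 2, 1 → queue [5, 12, 11, 7, 4, 3, 2, 1]
Visit 5; enqueue 10 → queue [12, 11, 7, 4, 3, 2, 1, 10]
Visit 12; enqueue 8 → queue [11, 7, 4, 3, 2, 1, 10, 8]
Visit 11 → queue [7, 4, 3, 2, 1, 10, 8]
Visit 7 → queue [4, 3, 2, 1, 10, 8]
Visit 4 → queue [3, 2, 1, 10, 8]
Visit 3 → queue [2, 1, 10, 8]
Visit 2 → queue [1, 10, 8]
Visit 1 → queue [10, 8]
Visit 10 → queue [8]
Visit 8 → queue []

Visit order: 9, 13, 6, 5, 12, 11, 7, 4, 3, 2, 1, 10, 8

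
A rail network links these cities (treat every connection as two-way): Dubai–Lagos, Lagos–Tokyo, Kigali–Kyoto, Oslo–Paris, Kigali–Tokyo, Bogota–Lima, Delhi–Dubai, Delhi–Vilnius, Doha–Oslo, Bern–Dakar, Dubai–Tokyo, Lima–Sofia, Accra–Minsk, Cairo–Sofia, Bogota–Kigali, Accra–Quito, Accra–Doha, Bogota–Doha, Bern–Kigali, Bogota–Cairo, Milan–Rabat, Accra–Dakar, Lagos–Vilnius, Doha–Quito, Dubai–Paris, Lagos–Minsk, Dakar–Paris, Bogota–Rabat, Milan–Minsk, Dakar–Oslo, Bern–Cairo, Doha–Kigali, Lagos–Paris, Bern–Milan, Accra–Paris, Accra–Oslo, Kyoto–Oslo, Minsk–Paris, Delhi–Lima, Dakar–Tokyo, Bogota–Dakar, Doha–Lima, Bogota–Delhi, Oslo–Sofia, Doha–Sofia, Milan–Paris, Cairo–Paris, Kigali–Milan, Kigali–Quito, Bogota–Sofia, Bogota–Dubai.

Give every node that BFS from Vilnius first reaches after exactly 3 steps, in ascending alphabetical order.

Level 0: Vilnius
Level 1: Delhi, Lagos
Level 2: Bogota, Dubai, Lima, Minsk, Paris, Tokyo
Level 3: Accra, Cairo, Dakar, Doha, Kigali, Milan, Oslo, Rabat, Sofia
Level 4: Bern, Kyoto, Quito

Accra, Cairo, Dakar, Doha, Kigali, Milan, Oslo, Rabat, Sofia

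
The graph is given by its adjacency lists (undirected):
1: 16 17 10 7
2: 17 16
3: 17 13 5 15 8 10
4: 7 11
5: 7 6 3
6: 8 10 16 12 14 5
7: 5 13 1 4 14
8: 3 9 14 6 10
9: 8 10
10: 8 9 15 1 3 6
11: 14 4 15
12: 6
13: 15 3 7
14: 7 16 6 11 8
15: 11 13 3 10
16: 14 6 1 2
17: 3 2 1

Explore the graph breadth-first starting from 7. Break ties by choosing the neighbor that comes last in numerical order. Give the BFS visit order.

Visit 7; enqueue 14, 13, 5, 4, 1 → queue [14, 13, 5, 4, 1]
Visit 14; enqueue 16, 11, 8, 6 → queue [13, 5, 4, 1, 16, 11, 8, 6]
Visit 13; enqueue 15, 3 → queue [5, 4, 1, 16, 11, 8, 6, 15, 3]
Visit 5 → queue [4, 1, 16, 11, 8, 6, 15, 3]
Visit 4 → queue [1, 16, 11, 8, 6, 15, 3]
Visit 1; enqueue 17, 10 → queue [16, 11, 8, 6, 15, 3, 17, 10]
Visit 16; enqueue 2 → queue [11, 8, 6, 15, 3, 17, 10, 2]
Visit 11 → queue [8, 6, 15, 3, 17, 10, 2]
Visit 8; enqueue 9 → queue [6, 15, 3, 17, 10, 2, 9]
Visit 6; enqueue 12 → queue [15, 3, 17, 10, 2, 9, 12]
Visit 15 → queue [3, 17, 10, 2, 9, 12]
Visit 3 → queue [17, 10, 2, 9, 12]
Visit 17 → queue [10, 2, 9, 12]
Visit 10 → queue [2, 9, 12]
Visit 2 → queue [9, 12]
Visit 9 → queue [12]
Visit 12 → queue []

7, 14, 13, 5, 4, 1, 16, 11, 8, 6, 15, 3, 17, 10, 2, 9, 12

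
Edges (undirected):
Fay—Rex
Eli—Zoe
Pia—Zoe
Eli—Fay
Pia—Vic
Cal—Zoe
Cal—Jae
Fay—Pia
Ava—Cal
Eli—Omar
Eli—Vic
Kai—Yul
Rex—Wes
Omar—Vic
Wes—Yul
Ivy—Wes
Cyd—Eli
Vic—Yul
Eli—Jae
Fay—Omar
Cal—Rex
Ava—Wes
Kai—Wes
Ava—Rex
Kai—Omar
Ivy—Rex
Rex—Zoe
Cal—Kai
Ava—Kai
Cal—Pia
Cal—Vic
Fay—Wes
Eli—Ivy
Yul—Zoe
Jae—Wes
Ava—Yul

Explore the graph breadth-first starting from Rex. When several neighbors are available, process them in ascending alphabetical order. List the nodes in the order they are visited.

Rex, Ava, Cal, Fay, Ivy, Wes, Zoe, Kai, Yul, Jae, Pia, Vic, Eli, Omar, Cyd

Visit Rex; enqueue Ava, Cal, Fay, Ivy, Wes, Zoe → queue [Ava, Cal, Fay, Ivy, Wes, Zoe]
Visit Ava; enqueue Kai, Yul → queue [Cal, Fay, Ivy, Wes, Zoe, Kai, Yul]
Visit Cal; enqueue Jae, Pia, Vic → queue [Fay, Ivy, Wes, Zoe, Kai, Yul, Jae, Pia, Vic]
Visit Fay; enqueue Eli, Omar → queue [Ivy, Wes, Zoe, Kai, Yul, Jae, Pia, Vic, Eli, Omar]
Visit Ivy → queue [Wes, Zoe, Kai, Yul, Jae, Pia, Vic, Eli, Omar]
Visit Wes → queue [Zoe, Kai, Yul, Jae, Pia, Vic, Eli, Omar]
Visit Zoe → queue [Kai, Yul, Jae, Pia, Vic, Eli, Omar]
Visit Kai → queue [Yul, Jae, Pia, Vic, Eli, Omar]
Visit Yul → queue [Jae, Pia, Vic, Eli, Omar]
Visit Jae → queue [Pia, Vic, Eli, Omar]
Visit Pia → queue [Vic, Eli, Omar]
Visit Vic → queue [Eli, Omar]
Visit Eli; enqueue Cyd → queue [Omar, Cyd]
Visit Omar → queue [Cyd]
Visit Cyd → queue []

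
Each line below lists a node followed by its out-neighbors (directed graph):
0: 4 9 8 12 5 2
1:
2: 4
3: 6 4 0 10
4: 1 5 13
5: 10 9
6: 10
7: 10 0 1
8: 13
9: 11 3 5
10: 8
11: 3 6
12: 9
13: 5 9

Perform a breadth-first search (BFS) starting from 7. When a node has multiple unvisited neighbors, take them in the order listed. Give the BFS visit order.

Visit 7; enqueue 10, 0, 1 → queue [10, 0, 1]
Visit 10; enqueue 8 → queue [0, 1, 8]
Visit 0; enqueue 4, 9, 12, 5, 2 → queue [1, 8, 4, 9, 12, 5, 2]
Visit 1 → queue [8, 4, 9, 12, 5, 2]
Visit 8; enqueue 13 → queue [4, 9, 12, 5, 2, 13]
Visit 4 → queue [9, 12, 5, 2, 13]
Visit 9; enqueue 11, 3 → queue [12, 5, 2, 13, 11, 3]
Visit 12 → queue [5, 2, 13, 11, 3]
Visit 5 → queue [2, 13, 11, 3]
Visit 2 → queue [13, 11, 3]
Visit 13 → queue [11, 3]
Visit 11; enqueue 6 → queue [3, 6]
Visit 3 → queue [6]
Visit 6 → queue []

7, 10, 0, 1, 8, 4, 9, 12, 5, 2, 13, 11, 3, 6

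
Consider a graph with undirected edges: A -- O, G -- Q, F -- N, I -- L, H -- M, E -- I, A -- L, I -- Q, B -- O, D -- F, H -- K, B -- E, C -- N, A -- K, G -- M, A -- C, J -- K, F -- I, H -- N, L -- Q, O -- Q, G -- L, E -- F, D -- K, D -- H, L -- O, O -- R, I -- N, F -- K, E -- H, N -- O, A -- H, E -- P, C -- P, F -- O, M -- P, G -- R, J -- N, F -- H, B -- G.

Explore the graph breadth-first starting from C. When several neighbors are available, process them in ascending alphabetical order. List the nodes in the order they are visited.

C, A, N, P, H, K, L, O, F, I, J, E, M, D, G, Q, B, R

Visit C; enqueue A, N, P → queue [A, N, P]
Visit A; enqueue H, K, L, O → queue [N, P, H, K, L, O]
Visit N; enqueue F, I, J → queue [P, H, K, L, O, F, I, J]
Visit P; enqueue E, M → queue [H, K, L, O, F, I, J, E, M]
Visit H; enqueue D → queue [K, L, O, F, I, J, E, M, D]
Visit K → queue [L, O, F, I, J, E, M, D]
Visit L; enqueue G, Q → queue [O, F, I, J, E, M, D, G, Q]
Visit O; enqueue B, R → queue [F, I, J, E, M, D, G, Q, B, R]
Visit F → queue [I, J, E, M, D, G, Q, B, R]
Visit I → queue [J, E, M, D, G, Q, B, R]
Visit J → queue [E, M, D, G, Q, B, R]
Visit E → queue [M, D, G, Q, B, R]
Visit M → queue [D, G, Q, B, R]
Visit D → queue [G, Q, B, R]
Visit G → queue [Q, B, R]
Visit Q → queue [B, R]
Visit B → queue [R]
Visit R → queue []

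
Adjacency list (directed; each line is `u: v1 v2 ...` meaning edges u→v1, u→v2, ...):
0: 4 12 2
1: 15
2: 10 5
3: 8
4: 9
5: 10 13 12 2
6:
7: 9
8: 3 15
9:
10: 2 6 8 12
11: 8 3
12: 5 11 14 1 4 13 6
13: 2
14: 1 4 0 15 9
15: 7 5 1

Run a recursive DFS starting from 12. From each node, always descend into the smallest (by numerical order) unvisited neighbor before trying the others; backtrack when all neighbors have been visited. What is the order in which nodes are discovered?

12 → 1 → 15 → 5 → 2 → 10 → 6 → 8 → 3 → 13 → 7 → 9 → 4 → 11 → 14 → 0

Visit 12
12 → 1
1 → 15
15 → 5
5 → 2
2 → 10
10 → 6
10 → 8
8 → 3
5 → 13
15 → 7
7 → 9
12 → 4
12 → 11
12 → 14
14 → 0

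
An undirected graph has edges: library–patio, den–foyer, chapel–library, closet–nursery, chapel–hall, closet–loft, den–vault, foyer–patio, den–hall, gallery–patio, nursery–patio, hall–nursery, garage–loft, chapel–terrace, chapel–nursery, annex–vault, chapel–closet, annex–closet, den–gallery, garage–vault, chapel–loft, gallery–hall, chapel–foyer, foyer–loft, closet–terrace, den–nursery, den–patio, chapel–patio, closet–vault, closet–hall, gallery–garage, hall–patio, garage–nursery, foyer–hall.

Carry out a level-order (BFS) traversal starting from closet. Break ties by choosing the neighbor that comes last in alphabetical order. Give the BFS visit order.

closet, vault, terrace, nursery, loft, hall, chapel, annex, garage, den, patio, foyer, gallery, library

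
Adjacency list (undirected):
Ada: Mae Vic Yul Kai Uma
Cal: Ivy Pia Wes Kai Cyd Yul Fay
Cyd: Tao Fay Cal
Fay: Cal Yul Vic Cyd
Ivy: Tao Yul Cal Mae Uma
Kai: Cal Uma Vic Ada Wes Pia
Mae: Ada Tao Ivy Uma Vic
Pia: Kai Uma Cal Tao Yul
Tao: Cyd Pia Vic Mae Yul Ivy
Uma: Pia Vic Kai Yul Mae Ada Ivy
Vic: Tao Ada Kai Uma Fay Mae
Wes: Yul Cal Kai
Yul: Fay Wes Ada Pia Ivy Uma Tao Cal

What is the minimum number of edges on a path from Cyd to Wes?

2

Level 0: Cyd
Level 1: Cal, Fay, Tao
Level 2: Ivy, Kai, Mae, Pia, Vic, Wes, Yul
Level 3: Ada, Uma
Wes first appears at level 2.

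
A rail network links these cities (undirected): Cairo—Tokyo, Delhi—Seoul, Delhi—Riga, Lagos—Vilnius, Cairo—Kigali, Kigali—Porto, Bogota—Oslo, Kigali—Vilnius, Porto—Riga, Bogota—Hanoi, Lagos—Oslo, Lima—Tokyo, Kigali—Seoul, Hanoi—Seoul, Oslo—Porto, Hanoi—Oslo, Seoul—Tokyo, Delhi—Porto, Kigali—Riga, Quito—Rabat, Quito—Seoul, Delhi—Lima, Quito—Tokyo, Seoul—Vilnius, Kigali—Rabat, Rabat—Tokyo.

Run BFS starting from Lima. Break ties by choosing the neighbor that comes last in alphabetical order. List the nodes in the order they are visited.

Lima Tokyo Delhi Seoul Rabat Quito Cairo Riga Porto Vilnius Kigali Hanoi Oslo Lagos Bogota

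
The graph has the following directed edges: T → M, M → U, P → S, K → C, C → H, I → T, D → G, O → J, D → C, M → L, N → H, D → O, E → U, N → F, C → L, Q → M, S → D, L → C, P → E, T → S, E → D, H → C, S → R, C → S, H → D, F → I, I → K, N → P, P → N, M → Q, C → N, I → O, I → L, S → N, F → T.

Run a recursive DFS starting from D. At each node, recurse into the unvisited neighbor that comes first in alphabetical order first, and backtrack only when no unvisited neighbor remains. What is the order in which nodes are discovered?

Visit D
D → C
C → H
C → L
C → N
N → F
F → I
I → K
I → O
O → J
I → T
T → M
M → Q
M → U
T → S
S → R
N → P
P → E
D → G

D → C → H → L → N → F → I → K → O → J → T → M → Q → U → S → R → P → E → G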